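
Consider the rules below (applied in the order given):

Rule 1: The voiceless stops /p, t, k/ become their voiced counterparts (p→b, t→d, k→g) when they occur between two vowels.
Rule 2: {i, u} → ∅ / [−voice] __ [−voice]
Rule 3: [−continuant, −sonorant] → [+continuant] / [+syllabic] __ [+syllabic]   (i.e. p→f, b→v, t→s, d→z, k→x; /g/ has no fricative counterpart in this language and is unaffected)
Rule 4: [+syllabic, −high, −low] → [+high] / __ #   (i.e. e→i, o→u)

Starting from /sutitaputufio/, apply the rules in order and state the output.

Rule 1 (intervocalic voicing): /t/ is a voiceless stop between vowels /u/ and /i/, so it voices to [d]. /t/ is a voiceless stop between vowels /i/ and /a/, so it voices to [d]. /p/ is a voiceless stop between vowels /a/ and /u/, so it voices to [b]. /t/ is a voiceless stop between vowels /u/ and /u/, so it voices to [d]. /sutitaputufio/ → sudidabudufio.
Rule 2 (high vowel syncope): no segment meets the environment; /sudidabudufio/ is unchanged.
Rule 3 (intervocalic spirantization): /d/ is a stop between vowels /u/ and /i/, so it spirantizes to the fricative [z]. /d/ is a stop between vowels /i/ and /a/, so it spirantizes to the fricative [z]. /b/ is a stop between vowels /a/ and /u/, so it spirantizes to the fricative [v]. /d/ is a stop between vowels /u/ and /u/, so it spirantizes to the fricative [z]. /sudidabudufio/ → suzizavuzufio.
Rule 4 (final vowel raising): /o/ is a mid vowel in word-final position, so it raises to [u]. /suzizavuzufio/ → suzizavuzufiu.

suzizavuzufiu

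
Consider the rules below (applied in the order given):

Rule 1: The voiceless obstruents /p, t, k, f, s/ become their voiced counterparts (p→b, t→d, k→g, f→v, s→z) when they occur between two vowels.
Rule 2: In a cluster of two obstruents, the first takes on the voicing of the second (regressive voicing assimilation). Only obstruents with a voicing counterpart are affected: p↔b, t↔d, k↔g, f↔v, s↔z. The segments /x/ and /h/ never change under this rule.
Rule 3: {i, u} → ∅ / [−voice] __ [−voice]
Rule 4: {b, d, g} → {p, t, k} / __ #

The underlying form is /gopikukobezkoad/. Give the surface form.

gobigugobeskoat

Rule 1 (intervocalic voicing): /p/ is a voiceless obstruent between vowels /o/ and /i/, so it voices to [b]. /k/ is a voiceless obstruent between vowels /i/ and /u/, so it voices to [g]. /k/ is a voiceless obstruent between vowels /u/ and /o/, so it voices to [g]. /gopikukobezkoad/ → gobigugobezkoad.
Rule 2 (regressive voicing assimilation): /z/ precedes the voiceless obstruent /k/, so it devoices to [s] by assimilation. /gobigugobezkoad/ → gobigugobeskoad.
Rule 3 (high vowel syncope): no segment meets the environment; /gobigugobeskoad/ is unchanged.
Rule 4 (final devoicing): /d/ is a voiced stop in word-final position, so it devoices to [t]. /gobigugobeskoad/ → gobigugobeskoat.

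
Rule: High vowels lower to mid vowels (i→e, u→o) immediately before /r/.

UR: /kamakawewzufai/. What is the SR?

No segment of /kamakawewzufai/ meets the structural description of the rule, so the form surfaces unchanged.

kamakawewzufai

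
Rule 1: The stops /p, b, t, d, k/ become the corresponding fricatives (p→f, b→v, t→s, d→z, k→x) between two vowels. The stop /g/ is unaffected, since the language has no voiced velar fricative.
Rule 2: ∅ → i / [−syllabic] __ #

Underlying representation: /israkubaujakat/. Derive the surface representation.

israxuvaujaxati

Rule 1 (intervocalic spirantization): /k/ is a stop between vowels /a/ and /u/, so it spirantizes to the fricative [x]. /b/ is a stop between vowels /u/ and /a/, so it spirantizes to the fricative [v]. /k/ is a stop between vowels /a/ and /a/, so it spirantizes to the fricative [x]. /israkubaujakat/ → israxuvaujaxat.
Rule 2 (final i-epenthesis): the form ends in the consonant /t/, so [i] is inserted word-finally. /israxuvaujaxat/ → israxuvaujaxati.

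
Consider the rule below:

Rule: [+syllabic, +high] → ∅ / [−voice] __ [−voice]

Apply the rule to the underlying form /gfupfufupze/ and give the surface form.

/u/ is a high vowel flanked by voiceless consonants /f/ and /p/, so it deletes.
/u/ is a high vowel flanked by voiceless consonants /f/ and /f/, so it deletes.
/u/ is a high vowel flanked by voiceless consonants /f/ and /p/, so it deletes.
Surface form: [gfpffpze].

gfpffpze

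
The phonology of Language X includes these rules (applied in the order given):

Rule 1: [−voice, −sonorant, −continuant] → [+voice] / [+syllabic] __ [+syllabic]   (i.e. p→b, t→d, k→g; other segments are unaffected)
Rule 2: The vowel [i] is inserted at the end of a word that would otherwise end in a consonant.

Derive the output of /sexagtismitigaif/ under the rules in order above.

Rule 1 (intervocalic voicing): /t/ is a voiceless stop between vowels /i/ and /i/, so it voices to [d]. /sexagtismitigaif/ → sexagtismidigaif.
Rule 2 (final i-epenthesis): the form ends in the consonant /f/, so [i] is inserted word-finally. /sexagtismidigaif/ → sexagtismidigaifi.

sexagtismidigaifi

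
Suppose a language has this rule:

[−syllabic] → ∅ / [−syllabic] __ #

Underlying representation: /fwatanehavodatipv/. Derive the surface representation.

/v/ is the second consonant of a word-final cluster /pv/, so it deletes.
Surface form: [fwatanehavodatip].

fwatanehavodatip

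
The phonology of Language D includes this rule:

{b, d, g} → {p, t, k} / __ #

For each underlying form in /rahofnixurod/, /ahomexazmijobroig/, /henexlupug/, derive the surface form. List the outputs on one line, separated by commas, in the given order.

rahofnixurot, ahomexazmijobroik, henexlupuk

/rahofnixurod/: /d/ is a voiced stop in word-final position, so it devoices to [t]. → [rahofnixurot].
/ahomexazmijobroig/: /g/ is a voiced stop in word-final position, so it devoices to [k]. → [ahomexazmijobroik].
/henexlupug/: /g/ is a voiced stop in word-final position, so it devoices to [k]. → [henexlupuk].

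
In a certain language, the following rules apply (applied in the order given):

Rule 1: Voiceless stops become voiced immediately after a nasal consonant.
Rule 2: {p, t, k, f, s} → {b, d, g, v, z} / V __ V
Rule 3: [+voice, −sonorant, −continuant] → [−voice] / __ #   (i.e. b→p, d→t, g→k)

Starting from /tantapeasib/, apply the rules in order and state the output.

tandabeazip

Rule 1 (post-nasal voicing): /t/ is a voiceless stop immediately after the nasal /n/, so it voices to [d]. /tantapeasib/ → tandapeasib.
Rule 2 (intervocalic voicing): /p/ is a voiceless obstruent between vowels /a/ and /e/, so it voices to [b]. /s/ is a voiceless obstruent between vowels /a/ and /i/, so it voices to [z]. /tandapeasib/ → tandabeazib.
Rule 3 (final devoicing): /b/ is a voiced stop in word-final position, so it devoices to [p]. /tandabeazib/ → tandabeazip.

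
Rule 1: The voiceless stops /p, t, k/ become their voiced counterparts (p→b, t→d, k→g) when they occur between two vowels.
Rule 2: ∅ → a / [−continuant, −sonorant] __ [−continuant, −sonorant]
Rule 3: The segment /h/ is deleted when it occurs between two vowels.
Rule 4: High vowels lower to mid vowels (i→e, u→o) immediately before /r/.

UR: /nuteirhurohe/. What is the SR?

nudeerhoroe

Rule 1 (intervocalic voicing): /t/ is a voiceless stop between vowels /u/ and /e/, so it voices to [d]. /nuteirhurohe/ → nudeirhurohe.
Rule 2 (stop-cluster a-epenthesis): no segment meets the environment; /nudeirhurohe/ is unchanged.
Rule 3 (intervocalic h-deletion): /h/ occurs between vowels /o/ and /e/, so it deletes. /nudeirhurohe/ → nudeirhuroe.
Rule 4 (pre-rhotic lowering): /i/ is a high vowel immediately before /r/, so it lowers to [e]. /u/ is a high vowel immediately before /r/, so it lowers to [o]. /nudeirhuroe/ → nudeerhoroe.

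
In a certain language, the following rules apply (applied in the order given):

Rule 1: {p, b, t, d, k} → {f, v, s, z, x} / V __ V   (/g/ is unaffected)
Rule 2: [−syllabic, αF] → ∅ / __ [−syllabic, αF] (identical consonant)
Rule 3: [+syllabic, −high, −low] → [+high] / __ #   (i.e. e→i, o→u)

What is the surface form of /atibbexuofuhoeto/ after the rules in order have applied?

Rule 1 (intervocalic spirantization): /t/ is a stop between vowels /a/ and /i/, so it spirantizes to the fricative [s]. /t/ is a stop between vowels /e/ and /o/, so it spirantizes to the fricative [s]. /atibbexuofuhoeto/ → asibbexuofuhoeso.
Rule 2 (degemination): /bb/ is a geminate; the first /b/ deletes. /asibbexuofuhoeso/ → asibexuofuhoeso.
Rule 3 (final vowel raising): /o/ is a mid vowel in word-final position, so it raises to [u]. /asibexuofuhoeso/ → asibexuofuhoesu.

asibexuofuhoesu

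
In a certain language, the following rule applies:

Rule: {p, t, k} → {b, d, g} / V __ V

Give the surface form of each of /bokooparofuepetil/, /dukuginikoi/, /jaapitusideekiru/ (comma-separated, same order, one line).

bogoobarofuebedil, duguginigoi, jaabidusideegiru

/bokooparofuepetil/: /k/ is a voiceless stop between vowels /o/ and /o/, so it voices to [g]. /p/ is a voiceless stop between vowels /o/ and /a/, so it voices to [b]. /p/ is a voiceless stop between vowels /e/ and /e/, so it voices to [b]. /t/ is a voiceless stop between vowels /e/ and /i/, so it voices to [d]. → [bogoobarofuebedil].
/dukuginikoi/: /k/ is a voiceless stop between vowels /u/ and /u/, so it voices to [g]. /k/ is a voiceless stop between vowels /i/ and /o/, so it voices to [g]. → [duguginigoi].
/jaapitusideekiru/: /p/ is a voiceless stop between vowels /a/ and /i/, so it voices to [b]. /t/ is a voiceless stop between vowels /i/ and /u/, so it voices to [d]. /k/ is a voiceless stop between vowels /e/ and /i/, so it voices to [g]. → [jaabidusideegiru].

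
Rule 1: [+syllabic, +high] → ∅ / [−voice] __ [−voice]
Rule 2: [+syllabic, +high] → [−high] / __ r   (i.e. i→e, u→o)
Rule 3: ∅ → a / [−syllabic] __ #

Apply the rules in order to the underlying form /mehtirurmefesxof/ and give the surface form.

Rule 1 (high vowel syncope): no segment meets the environment; /mehtirurmefesxof/ is unchanged.
Rule 2 (pre-rhotic lowering): /i/ is a high vowel immediately before /r/, so it lowers to [e]. /u/ is a high vowel immediately before /r/, so it lowers to [o]. /mehtirurmefesxof/ → mehterormefesxof.
Rule 3 (final a-epenthesis): the form ends in the consonant /f/, so [a] is inserted word-finally. /mehterormefesxof/ → mehterormefesxofa.

mehterormefesxofa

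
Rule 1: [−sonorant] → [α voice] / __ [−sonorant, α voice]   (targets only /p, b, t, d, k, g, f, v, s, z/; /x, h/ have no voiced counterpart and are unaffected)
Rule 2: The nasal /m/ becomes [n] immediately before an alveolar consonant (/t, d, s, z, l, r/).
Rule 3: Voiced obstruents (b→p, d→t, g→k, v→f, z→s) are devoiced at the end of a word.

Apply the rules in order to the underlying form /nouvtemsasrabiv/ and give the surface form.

Rule 1 (regressive voicing assimilation): /v/ precedes the voiceless obstruent /t/, so it devoices to [f] by assimilation. /nouvtemsasrabiv/ → nouftemsasrabiv.
Rule 2 (nasal place assimilation): /m/ precedes the alveolar consonant /s/, so it assimilates in place to [n]. /nouftemsasrabiv/ → nouftensasrabiv.
Rule 3 (final devoicing): /v/ is a voiced obstruent in word-final position, so it devoices to [f]. /nouftensasrabiv/ → nouftensasrabif.

nouftensasrabif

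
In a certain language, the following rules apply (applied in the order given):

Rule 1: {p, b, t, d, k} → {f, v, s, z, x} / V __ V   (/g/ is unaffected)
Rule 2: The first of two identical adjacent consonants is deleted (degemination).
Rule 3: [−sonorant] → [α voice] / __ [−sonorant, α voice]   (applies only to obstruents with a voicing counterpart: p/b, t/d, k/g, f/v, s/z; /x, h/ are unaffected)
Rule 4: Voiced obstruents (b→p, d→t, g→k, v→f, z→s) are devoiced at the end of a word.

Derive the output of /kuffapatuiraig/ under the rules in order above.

kufafasuiraik

Rule 1 (intervocalic spirantization): /p/ is a stop between vowels /a/ and /a/, so it spirantizes to the fricative [f]. /t/ is a stop between vowels /a/ and /u/, so it spirantizes to the fricative [s]. /kuffapatuiraig/ → kuffafasuiraig.
Rule 2 (degemination): /ff/ is a geminate; the first /f/ deletes. /kuffafasuiraig/ → kufafasuiraig.
Rule 3 (regressive voicing assimilation): no segment meets the environment; /kufafasuiraig/ is unchanged.
Rule 4 (final devoicing): /g/ is a voiced obstruent in word-final position, so it devoices to [k]. /kufafasuiraig/ → kufafasuiraik.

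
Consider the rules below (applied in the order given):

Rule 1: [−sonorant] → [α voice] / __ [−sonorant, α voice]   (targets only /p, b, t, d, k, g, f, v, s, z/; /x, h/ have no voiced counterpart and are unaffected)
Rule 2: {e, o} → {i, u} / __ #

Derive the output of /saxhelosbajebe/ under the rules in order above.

Rule 1 (regressive voicing assimilation): /s/ precedes the voiced obstruent /b/, so it voices to [z] by assimilation. /saxhelosbajebe/ → saxhelozbajebe.
Rule 2 (final vowel raising): /e/ is a mid vowel in word-final position, so it raises to [i]. /saxhelozbajebe/ → saxhelozbajebi.

saxhelozbajebi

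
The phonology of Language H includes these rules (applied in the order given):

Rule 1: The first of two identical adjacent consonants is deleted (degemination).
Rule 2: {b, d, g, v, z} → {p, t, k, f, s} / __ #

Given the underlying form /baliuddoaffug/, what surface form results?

baliudoafuk

Rule 1 (degemination): /dd/ is a geminate; the first /d/ deletes. /ff/ is a geminate; the first /f/ deletes. /baliuddoaffug/ → baliudoafug.
Rule 2 (final devoicing): /g/ is a voiced obstruent in word-final position, so it devoices to [k]. /baliudoafug/ → baliudoafuk.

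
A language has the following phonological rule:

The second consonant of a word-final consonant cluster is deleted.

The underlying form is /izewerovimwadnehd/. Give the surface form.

/d/ is the second consonant of a word-final cluster /hd/, so it deletes.
Surface form: [izewerovimwadneh].

izewerovimwadneh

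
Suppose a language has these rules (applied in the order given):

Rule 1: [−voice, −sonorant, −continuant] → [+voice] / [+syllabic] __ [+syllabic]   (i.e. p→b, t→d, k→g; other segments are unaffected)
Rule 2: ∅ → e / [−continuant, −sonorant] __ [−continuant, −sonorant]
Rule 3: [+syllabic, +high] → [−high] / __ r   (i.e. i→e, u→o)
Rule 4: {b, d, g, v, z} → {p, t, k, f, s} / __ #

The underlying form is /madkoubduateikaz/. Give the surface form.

Rule 1 (intervocalic voicing): /t/ is a voiceless stop between vowels /a/ and /e/, so it voices to [d]. /k/ is a voiceless stop between vowels /i/ and /a/, so it voices to [g]. /madkoubduateikaz/ → madkoubduadeigaz.
Rule 2 (stop-cluster e-epenthesis): /d/ and /k/ form a stop–stop cluster, so [e] is inserted between them. /b/ and /d/ form a stop–stop cluster, so [e] is inserted between them. /madkoubduadeigaz/ → madekoubeduadeigaz.
Rule 3 (pre-rhotic lowering): no segment meets the environment; /madekoubeduadeigaz/ is unchanged.
Rule 4 (final devoicing): /z/ is a voiced obstruent in word-final position, so it devoices to [s]. /madekoubeduadeigaz/ → madekoubeduadeigas.

madekoubeduadeigas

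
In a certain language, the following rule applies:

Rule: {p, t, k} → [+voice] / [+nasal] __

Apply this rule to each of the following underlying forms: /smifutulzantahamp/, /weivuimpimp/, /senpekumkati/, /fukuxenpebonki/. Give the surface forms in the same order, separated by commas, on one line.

/smifutulzantahamp/: /t/ is a voiceless stop immediately after the nasal /n/, so it voices to [d]. /p/ is a voiceless stop immediately after the nasal /m/, so it voices to [b]. → [smifutulzandahamb].
/weivuimpimp/: /p/ is a voiceless stop immediately after the nasal /m/, so it voices to [b]. /p/ is a voiceless stop immediately after the nasal /m/, so it voices to [b]. → [weivuimbimb].
/senpekumkati/: /p/ is a voiceless stop immediately after the nasal /n/, so it voices to [b]. /k/ is a voiceless stop immediately after the nasal /m/, so it voices to [g]. → [senbekumgati].
/fukuxenpebonki/: /p/ is a voiceless stop immediately after the nasal /n/, so it voices to [b]. /k/ is a voiceless stop immediately after the nasal /n/, so it voices to [g]. → [fukuxenbebongi].

smifutulzandahamb, weivuimbimb, senbekumgati, fukuxenbebongi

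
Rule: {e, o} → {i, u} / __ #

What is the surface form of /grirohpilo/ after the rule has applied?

Scanning /grirohpilo/: /o/ at position 5 is not in the conditioning environment; /o/ is a mid vowel in word-final position, so it raises to [u].
Result: [grirohpilu].

grirohpilu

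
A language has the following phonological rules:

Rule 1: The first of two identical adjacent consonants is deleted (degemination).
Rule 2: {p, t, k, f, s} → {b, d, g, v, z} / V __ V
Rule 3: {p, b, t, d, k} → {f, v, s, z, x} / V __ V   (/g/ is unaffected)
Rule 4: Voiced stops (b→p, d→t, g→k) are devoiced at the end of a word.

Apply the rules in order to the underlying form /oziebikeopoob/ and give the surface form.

Rule 1 (degemination): no segment meets the environment; /oziebikeopoob/ is unchanged.
Rule 2 (intervocalic voicing): /k/ is a voiceless obstruent between vowels /i/ and /e/, so it voices to [g]. /p/ is a voiceless obstruent between vowels /o/ and /o/, so it voices to [b]. /oziebikeopoob/ → oziebigeoboob.
Rule 3 (intervocalic spirantization): /b/ is a stop between vowels /e/ and /i/, so it spirantizes to the fricative [v]. /b/ is a stop between vowels /o/ and /o/, so it spirantizes to the fricative [v]. /oziebigeoboob/ → ozievigeovoob.
Rule 4 (final devoicing): /b/ is a voiced stop in word-final position, so it devoices to [p]. /ozievigeovoob/ → ozievigeovoop.

ozievigeovoop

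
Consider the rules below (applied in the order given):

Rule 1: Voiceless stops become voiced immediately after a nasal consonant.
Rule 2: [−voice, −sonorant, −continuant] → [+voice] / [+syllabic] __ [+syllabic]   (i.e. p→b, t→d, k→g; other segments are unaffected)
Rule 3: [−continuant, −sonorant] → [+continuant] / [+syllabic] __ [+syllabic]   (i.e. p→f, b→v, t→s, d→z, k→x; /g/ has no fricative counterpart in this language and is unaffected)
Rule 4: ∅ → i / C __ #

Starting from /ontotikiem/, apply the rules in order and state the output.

Rule 1 (post-nasal voicing): /t/ is a voiceless stop immediately after the nasal /n/, so it voices to [d]. /ontotikiem/ → ondotikiem.
Rule 2 (intervocalic voicing): /t/ is a voiceless stop between vowels /o/ and /i/, so it voices to [d]. /k/ is a voiceless stop between vowels /i/ and /i/, so it voices to [g]. /ondotikiem/ → ondodigiem.
Rule 3 (intervocalic spirantization): /d/ is a stop between vowels /o/ and /i/, so it spirantizes to the fricative [z]. /ondodigiem/ → ondozigiem.
Rule 4 (final i-epenthesis): the form ends in the consonant /m/, so [i] is inserted word-finally. /ondozigiem/ → ondozigiemi.

ondozigiemi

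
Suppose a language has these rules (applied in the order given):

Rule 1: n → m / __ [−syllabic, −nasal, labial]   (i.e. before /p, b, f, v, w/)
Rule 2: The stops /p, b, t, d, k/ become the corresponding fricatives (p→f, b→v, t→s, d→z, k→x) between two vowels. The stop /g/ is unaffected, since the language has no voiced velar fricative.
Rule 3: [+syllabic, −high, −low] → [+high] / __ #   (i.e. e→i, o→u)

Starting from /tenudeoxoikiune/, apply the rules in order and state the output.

tenuzeoxoixiuni

Rule 1 (nasal place assimilation): no segment meets the environment; /tenudeoxoikiune/ is unchanged.
Rule 2 (intervocalic spirantization): /d/ is a stop between vowels /u/ and /e/, so it spirantizes to the fricative [z]. /k/ is a stop between vowels /i/ and /i/, so it spirantizes to the fricative [x]. /tenudeoxoikiune/ → tenuzeoxoixiune.
Rule 3 (final vowel raising): /e/ is a mid vowel in word-final position, so it raises to [i]. /tenuzeoxoixiune/ → tenuzeoxoixiuni.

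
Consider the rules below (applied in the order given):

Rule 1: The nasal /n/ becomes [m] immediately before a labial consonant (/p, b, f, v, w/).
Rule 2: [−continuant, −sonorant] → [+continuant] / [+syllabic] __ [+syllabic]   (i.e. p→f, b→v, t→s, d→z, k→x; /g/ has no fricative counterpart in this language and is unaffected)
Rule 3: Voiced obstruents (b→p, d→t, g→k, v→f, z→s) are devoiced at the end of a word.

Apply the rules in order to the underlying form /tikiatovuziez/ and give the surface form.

Rule 1 (nasal place assimilation): no segment meets the environment; /tikiatovuziez/ is unchanged.
Rule 2 (intervocalic spirantization): /k/ is a stop between vowels /i/ and /i/, so it spirantizes to the fricative [x]. /t/ is a stop between vowels /a/ and /o/, so it spirantizes to the fricative [s]. /tikiatovuziez/ → tixiasovuziez.
Rule 3 (final devoicing): /z/ is a voiced obstruent in word-final position, so it devoices to [s]. /tixiasovuziez/ → tixiasovuzies.

tixiasovuzies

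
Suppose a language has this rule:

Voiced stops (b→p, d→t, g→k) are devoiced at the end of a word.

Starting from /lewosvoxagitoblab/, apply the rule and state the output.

lewosvoxagitoblap

/b/ is a voiced stop in word-final position, so it devoices to [p].
The other instances of /g/, /b/ do not occur in the required environment and remain unchanged.
Surface form: [lewosvoxagitoblap].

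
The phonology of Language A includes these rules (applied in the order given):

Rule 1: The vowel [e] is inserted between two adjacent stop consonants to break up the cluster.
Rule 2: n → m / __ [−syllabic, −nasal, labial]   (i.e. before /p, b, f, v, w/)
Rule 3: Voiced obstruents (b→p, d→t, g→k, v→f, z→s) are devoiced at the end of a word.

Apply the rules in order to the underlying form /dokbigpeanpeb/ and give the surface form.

Rule 1 (stop-cluster e-epenthesis): /k/ and /b/ form a stop–stop cluster, so [e] is inserted between them. /g/ and /p/ form a stop–stop cluster, so [e] is inserted between them. /dokbigpeanpeb/ → dokebigepeanpeb.
Rule 2 (nasal place assimilation): /n/ precedes the labial consonant /p/, so it assimilates in place to [m]. /dokebigepeanpeb/ → dokebigepeampeb.
Rule 3 (final devoicing): /b/ is a voiced obstruent in word-final position, so it devoices to [p]. /dokebigepeampeb/ → dokebigepeampep.

dokebigepeampep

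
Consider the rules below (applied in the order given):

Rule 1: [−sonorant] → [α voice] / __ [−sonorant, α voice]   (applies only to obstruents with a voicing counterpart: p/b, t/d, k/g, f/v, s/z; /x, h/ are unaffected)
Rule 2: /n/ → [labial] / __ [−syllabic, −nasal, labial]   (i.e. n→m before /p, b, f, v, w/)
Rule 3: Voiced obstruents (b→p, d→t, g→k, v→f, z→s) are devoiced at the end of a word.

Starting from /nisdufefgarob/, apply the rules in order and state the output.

Rule 1 (regressive voicing assimilation): /s/ precedes the voiced obstruent /d/, so it voices to [z] by assimilation. /f/ precedes the voiced obstruent /g/, so it voices to [v] by assimilation. /nisdufefgarob/ → nizdufevgarob.
Rule 2 (nasal place assimilation): no segment meets the environment; /nizdufevgarob/ is unchanged.
Rule 3 (final devoicing): /b/ is a voiced obstruent in word-final position, so it devoices to [p]. /nizdufevgarob/ → nizdufevgarop.

nizdufevgarop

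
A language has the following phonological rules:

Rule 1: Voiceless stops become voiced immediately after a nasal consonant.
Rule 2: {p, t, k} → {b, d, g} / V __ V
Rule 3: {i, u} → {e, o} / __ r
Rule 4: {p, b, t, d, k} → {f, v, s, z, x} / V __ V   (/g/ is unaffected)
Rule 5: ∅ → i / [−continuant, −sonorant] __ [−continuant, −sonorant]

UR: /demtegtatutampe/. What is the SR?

demdegitazuzambe

Rule 1 (post-nasal voicing): /t/ is a voiceless stop immediately after the nasal /m/, so it voices to [d]. /p/ is a voiceless stop immediately after the nasal /m/, so it voices to [b]. /demtegtatutampe/ → demdegtatutambe.
Rule 2 (intervocalic voicing): /t/ is a voiceless stop between vowels /a/ and /u/, so it voices to [d]. /t/ is a voiceless stop between vowels /u/ and /a/, so it voices to [d]. /demdegtatutambe/ → demdegtadudambe.
Rule 3 (pre-rhotic lowering): no segment meets the environment; /demdegtadudambe/ is unchanged.
Rule 4 (intervocalic spirantization): /d/ is a stop between vowels /a/ and /u/, so it spirantizes to the fricative [z]. /d/ is a stop between vowels /u/ and /a/, so it spirantizes to the fricative [z]. /demdegtadudambe/ → demdegtazuzambe.
Rule 5 (stop-cluster i-epenthesis): /g/ and /t/ form a stop–stop cluster, so [i] is inserted between them. /demdegtazuzambe/ → demdegitazuzambe.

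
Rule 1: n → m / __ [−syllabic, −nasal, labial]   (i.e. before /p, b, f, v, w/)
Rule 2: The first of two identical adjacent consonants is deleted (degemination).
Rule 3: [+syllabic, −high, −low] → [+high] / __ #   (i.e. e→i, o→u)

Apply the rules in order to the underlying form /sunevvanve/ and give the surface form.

sunevamvi

Rule 1 (nasal place assimilation): /n/ precedes the labial consonant /v/, so it assimilates in place to [m]. /sunevvanve/ → sunevvamve.
Rule 2 (degemination): /vv/ is a geminate; the first /v/ deletes. /sunevvamve/ → sunevamve.
Rule 3 (final vowel raising): /e/ is a mid vowel in word-final position, so it raises to [i]. /sunevamve/ → sunevamvi.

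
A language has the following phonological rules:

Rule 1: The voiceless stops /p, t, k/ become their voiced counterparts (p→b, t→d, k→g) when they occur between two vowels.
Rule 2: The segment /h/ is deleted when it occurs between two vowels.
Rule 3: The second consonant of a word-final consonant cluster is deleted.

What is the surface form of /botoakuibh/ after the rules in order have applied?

bodoaguib

Rule 1 (intervocalic voicing): /t/ is a voiceless stop between vowels /o/ and /o/, so it voices to [d]. /k/ is a voiceless stop between vowels /a/ and /u/, so it voices to [g]. /botoakuibh/ → bodoaguibh.
Rule 2 (intervocalic h-deletion): no segment meets the environment; /bodoaguibh/ is unchanged.
Rule 3 (final cluster simplification): /h/ is the second consonant of a word-final cluster /bh/, so it deletes. /bodoaguibh/ → bodoaguib.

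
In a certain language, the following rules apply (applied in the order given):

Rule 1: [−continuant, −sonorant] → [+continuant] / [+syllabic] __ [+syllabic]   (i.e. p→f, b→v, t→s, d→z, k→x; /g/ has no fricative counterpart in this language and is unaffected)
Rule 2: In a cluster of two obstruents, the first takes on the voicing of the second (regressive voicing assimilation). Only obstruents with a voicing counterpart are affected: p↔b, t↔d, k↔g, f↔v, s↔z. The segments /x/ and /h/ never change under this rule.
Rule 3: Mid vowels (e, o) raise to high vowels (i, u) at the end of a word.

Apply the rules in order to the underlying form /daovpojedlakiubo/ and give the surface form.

Rule 1 (intervocalic spirantization): /k/ is a stop between vowels /a/ and /i/, so it spirantizes to the fricative [x]. /b/ is a stop between vowels /u/ and /o/, so it spirantizes to the fricative [v]. /daovpojedlakiubo/ → daovpojedlaxiuvo.
Rule 2 (regressive voicing assimilation): /v/ precedes the voiceless obstruent /p/, so it devoices to [f] by assimilation. /daovpojedlaxiuvo/ → daofpojedlaxiuvo.
Rule 3 (final vowel raising): /o/ is a mid vowel in word-final position, so it raises to [u]. /daofpojedlaxiuvo/ → daofpojedlaxiuvu.

daofpojedlaxiuvu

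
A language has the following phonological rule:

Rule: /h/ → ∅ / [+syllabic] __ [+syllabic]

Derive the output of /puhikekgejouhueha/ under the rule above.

puikekgejouuea

/h/ occurs between vowels /u/ and /i/, so it deletes.
/h/ occurs between vowels /u/ and /u/, so it deletes.
/h/ occurs between vowels /e/ and /a/, so it deletes.
Surface form: [puikekgejouuea].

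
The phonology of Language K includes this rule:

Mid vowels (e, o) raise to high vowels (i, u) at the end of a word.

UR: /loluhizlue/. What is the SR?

loluhizlui

Scanning /loluhizlue/: /o/ at position 2 is not in the conditioning environment; /e/ is a mid vowel in word-final position, so it raises to [i].
Result: [loluhizlui].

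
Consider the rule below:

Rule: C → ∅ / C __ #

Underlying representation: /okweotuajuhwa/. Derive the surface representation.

okweotuajuhwa

No segment of /okweotuajuhwa/ meets the structural description of the rule, so the form surfaces unchanged.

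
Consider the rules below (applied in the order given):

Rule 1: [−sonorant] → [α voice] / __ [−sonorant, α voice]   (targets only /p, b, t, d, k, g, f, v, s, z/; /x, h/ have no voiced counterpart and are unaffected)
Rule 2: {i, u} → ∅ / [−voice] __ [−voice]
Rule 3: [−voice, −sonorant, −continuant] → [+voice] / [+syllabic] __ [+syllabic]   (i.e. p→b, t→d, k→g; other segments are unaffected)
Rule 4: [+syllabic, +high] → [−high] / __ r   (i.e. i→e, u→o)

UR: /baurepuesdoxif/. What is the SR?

Rule 1 (regressive voicing assimilation): /s/ precedes the voiced obstruent /d/, so it voices to [z] by assimilation. /baurepuesdoxif/ → baurepuezdoxif.
Rule 2 (high vowel syncope): /i/ is a high vowel flanked by voiceless consonants /x/ and /f/, so it deletes. /baurepuezdoxif/ → baurepuezdoxf.
Rule 3 (intervocalic voicing): /p/ is a voiceless stop between vowels /e/ and /u/, so it voices to [b]. /baurepuezdoxf/ → baurebuezdoxf.
Rule 4 (pre-rhotic lowering): /u/ is a high vowel immediately before /r/, so it lowers to [o]. /baurebuezdoxf/ → baorebuezdoxf.

baorebuezdoxf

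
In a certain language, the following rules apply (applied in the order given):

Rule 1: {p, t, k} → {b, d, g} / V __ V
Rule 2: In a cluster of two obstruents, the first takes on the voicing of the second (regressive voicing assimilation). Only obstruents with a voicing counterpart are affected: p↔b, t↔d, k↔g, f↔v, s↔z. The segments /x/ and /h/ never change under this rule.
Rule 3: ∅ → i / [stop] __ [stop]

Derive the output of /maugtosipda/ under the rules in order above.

Rule 1 (intervocalic voicing): no segment meets the environment; /maugtosipda/ is unchanged.
Rule 2 (regressive voicing assimilation): /g/ precedes the voiceless obstruent /t/, so it devoices to [k] by assimilation. /p/ precedes the voiced obstruent /d/, so it voices to [b] by assimilation. /maugtosipda/ → mauktosibda.
Rule 3 (stop-cluster i-epenthesis): /k/ and /t/ form a stop–stop cluster, so [i] is inserted between them. /b/ and /d/ form a stop–stop cluster, so [i] is inserted between them. /mauktosibda/ → maukitosibida.

maukitosibida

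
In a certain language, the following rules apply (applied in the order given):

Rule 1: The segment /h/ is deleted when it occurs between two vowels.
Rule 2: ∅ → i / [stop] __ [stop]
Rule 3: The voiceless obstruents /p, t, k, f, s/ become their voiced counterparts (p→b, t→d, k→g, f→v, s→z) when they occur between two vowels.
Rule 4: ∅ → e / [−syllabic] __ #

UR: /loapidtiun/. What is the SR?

loabididiune

Rule 1 (intervocalic h-deletion): no segment meets the environment; /loapidtiun/ is unchanged.
Rule 2 (stop-cluster i-epenthesis): /d/ and /t/ form a stop–stop cluster, so [i] is inserted between them. /loapidtiun/ → loapiditiun.
Rule 3 (intervocalic voicing): /p/ is a voiceless obstruent between vowels /a/ and /i/, so it voices to [b]. /t/ is a voiceless obstruent between vowels /i/ and /i/, so it voices to [d]. /loapiditiun/ → loabididiun.
Rule 4 (final e-epenthesis): the form ends in the consonant /n/, so [e] is inserted word-finally. /loabididiun/ → loabididiune.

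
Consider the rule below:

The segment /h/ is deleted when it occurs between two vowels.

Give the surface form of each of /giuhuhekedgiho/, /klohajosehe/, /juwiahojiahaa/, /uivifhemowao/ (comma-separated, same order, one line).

/giuhuhekedgiho/: /h/ occurs between vowels /u/ and /u/, so it deletes. /h/ occurs between vowels /u/ and /e/, so it deletes. /h/ occurs between vowels /i/ and /o/, so it deletes. → [giuuekedgio].
/klohajosehe/: /h/ occurs between vowels /o/ and /a/, so it deletes. /h/ occurs between vowels /e/ and /e/, so it deletes. → [kloajosee].
/juwiahojiahaa/: /h/ occurs between vowels /a/ and /o/, so it deletes. /h/ occurs between vowels /a/ and /a/, so it deletes. → [juwiaojiaaa].
/uivifhemowao/: the rule's environment is not met; surfaces unchanged as [uivifhemowao].

giuuekedgio, kloajosee, juwiaojiaaa, uivifhemowao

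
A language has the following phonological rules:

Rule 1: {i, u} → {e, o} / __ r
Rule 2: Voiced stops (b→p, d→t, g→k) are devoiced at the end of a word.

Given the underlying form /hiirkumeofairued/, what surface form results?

hierkumeofaeruet

Rule 1 (pre-rhotic lowering): /i/ is a high vowel immediately before /r/, so it lowers to [e]. /i/ is a high vowel immediately before /r/, so it lowers to [e]. /hiirkumeofairued/ → hierkumeofaerued.
Rule 2 (final devoicing): /d/ is a voiced stop in word-final position, so it devoices to [t]. /hierkumeofaerued/ → hierkumeofaeruet.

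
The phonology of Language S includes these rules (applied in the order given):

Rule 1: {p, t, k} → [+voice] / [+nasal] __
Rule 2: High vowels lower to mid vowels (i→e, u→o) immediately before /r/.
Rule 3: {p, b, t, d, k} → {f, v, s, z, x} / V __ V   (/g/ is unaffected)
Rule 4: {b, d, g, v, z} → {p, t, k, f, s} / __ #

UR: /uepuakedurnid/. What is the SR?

uefuaxezornit

Rule 1 (post-nasal voicing): no segment meets the environment; /uepuakedurnid/ is unchanged.
Rule 2 (pre-rhotic lowering): /u/ is a high vowel immediately before /r/, so it lowers to [o]. /uepuakedurnid/ → uepuakedornid.
Rule 3 (intervocalic spirantization): /p/ is a stop between vowels /e/ and /u/, so it spirantizes to the fricative [f]. /k/ is a stop between vowels /a/ and /e/, so it spirantizes to the fricative [x]. /d/ is a stop between vowels /e/ and /o/, so it spirantizes to the fricative [z]. /uepuakedornid/ → uefuaxezornid.
Rule 4 (final devoicing): /d/ is a voiced obstruent in word-final position, so it devoices to [t]. /uefuaxezornid/ → uefuaxezornit.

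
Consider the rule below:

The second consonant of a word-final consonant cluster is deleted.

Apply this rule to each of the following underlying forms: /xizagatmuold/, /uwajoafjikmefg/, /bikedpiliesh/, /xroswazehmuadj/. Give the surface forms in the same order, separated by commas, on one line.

xizagatmuol, uwajoafjikmef, bikedpilies, xroswazehmuad

/xizagatmuold/: /d/ is the second consonant of a word-final cluster /ld/, so it deletes. → [xizagatmuol].
/uwajoafjikmefg/: /g/ is the second consonant of a word-final cluster /fg/, so it deletes. → [uwajoafjikmef].
/bikedpiliesh/: /h/ is the second consonant of a word-final cluster /sh/, so it deletes. → [bikedpilies].
/xroswazehmuadj/: /j/ is the second consonant of a word-final cluster /dj/, so it deletes. → [xroswazehmuad].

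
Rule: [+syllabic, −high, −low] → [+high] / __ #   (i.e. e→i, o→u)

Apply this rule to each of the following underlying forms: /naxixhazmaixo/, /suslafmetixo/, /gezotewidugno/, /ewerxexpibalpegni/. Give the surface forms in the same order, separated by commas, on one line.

/naxixhazmaixo/: /o/ is a mid vowel in word-final position, so it raises to [u]. → [naxixhazmaixu].
/suslafmetixo/: /o/ is a mid vowel in word-final position, so it raises to [u]. → [suslafmetixu].
/gezotewidugno/: /o/ is a mid vowel in word-final position, so it raises to [u]. → [gezotewidugnu].
/ewerxexpibalpegni/: the rule's environment is not met; surfaces unchanged as [ewerxexpibalpegni].

naxixhazmaixu, suslafmetixu, gezotewidugnu, ewerxexpibalpegni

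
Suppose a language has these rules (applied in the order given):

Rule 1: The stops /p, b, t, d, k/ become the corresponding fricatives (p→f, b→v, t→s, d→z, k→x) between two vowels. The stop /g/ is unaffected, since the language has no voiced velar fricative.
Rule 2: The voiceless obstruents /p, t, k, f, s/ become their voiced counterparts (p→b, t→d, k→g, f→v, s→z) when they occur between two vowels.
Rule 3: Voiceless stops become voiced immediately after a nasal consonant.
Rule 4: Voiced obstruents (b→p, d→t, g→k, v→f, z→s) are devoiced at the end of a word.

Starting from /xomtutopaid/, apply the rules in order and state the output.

xomduzovait

Rule 1 (intervocalic spirantization): /t/ is a stop between vowels /u/ and /o/, so it spirantizes to the fricative [s]. /p/ is a stop between vowels /o/ and /a/, so it spirantizes to the fricative [f]. /xomtutopaid/ → xomtusofaid.
Rule 2 (intervocalic voicing): /s/ is a voiceless obstruent between vowels /u/ and /o/, so it voices to [z]. /f/ is a voiceless obstruent between vowels /o/ and /a/, so it voices to [v]. /xomtusofaid/ → xomtuzovaid.
Rule 3 (post-nasal voicing): /t/ is a voiceless stop immediately after the nasal /m/, so it voices to [d]. /xomtuzovaid/ → xomduzovaid.
Rule 4 (final devoicing): /d/ is a voiced obstruent in word-final position, so it devoices to [t]. /xomduzovaid/ → xomduzovait.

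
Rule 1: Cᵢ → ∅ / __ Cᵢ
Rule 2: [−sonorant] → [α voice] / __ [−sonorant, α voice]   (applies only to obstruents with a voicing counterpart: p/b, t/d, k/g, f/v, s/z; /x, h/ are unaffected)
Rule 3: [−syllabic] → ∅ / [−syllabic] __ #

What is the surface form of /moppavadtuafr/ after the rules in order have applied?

Rule 1 (degemination): /pp/ is a geminate; the first /p/ deletes. /moppavadtuafr/ → mopavadtuafr.
Rule 2 (regressive voicing assimilation): /d/ precedes the voiceless obstruent /t/, so it devoices to [t] by assimilation. /mopavadtuafr/ → mopavattuafr.
Rule 3 (final cluster simplification): /r/ is the second consonant of a word-final cluster /fr/, so it deletes. /mopavattuafr/ → mopavattuaf.

mopavattuaf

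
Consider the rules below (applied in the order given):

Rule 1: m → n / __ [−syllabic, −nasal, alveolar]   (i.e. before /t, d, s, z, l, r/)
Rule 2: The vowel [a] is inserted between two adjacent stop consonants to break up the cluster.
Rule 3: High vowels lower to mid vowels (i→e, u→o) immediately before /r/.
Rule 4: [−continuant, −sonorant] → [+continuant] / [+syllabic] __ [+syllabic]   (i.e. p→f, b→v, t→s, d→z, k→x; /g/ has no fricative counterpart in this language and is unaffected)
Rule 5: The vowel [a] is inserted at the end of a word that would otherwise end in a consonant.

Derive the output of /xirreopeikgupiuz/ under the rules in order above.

xerreofeixagufiuza

Rule 1 (nasal place assimilation): no segment meets the environment; /xirreopeikgupiuz/ is unchanged.
Rule 2 (stop-cluster a-epenthesis): /k/ and /g/ form a stop–stop cluster, so [a] is inserted between them. /xirreopeikgupiuz/ → xirreopeikagupiuz.
Rule 3 (pre-rhotic lowering): /i/ is a high vowel immediately before /r/, so it lowers to [e]. /xirreopeikagupiuz/ → xerreopeikagupiuz.
Rule 4 (intervocalic spirantization): /p/ is a stop between vowels /o/ and /e/, so it spirantizes to the fricative [f]. /k/ is a stop between vowels /i/ and /a/, so it spirantizes to the fricative [x]. /p/ is a stop between vowels /u/ and /i/, so it spirantizes to the fricative [f]. /xerreopeikagupiuz/ → xerreofeixagufiuz.
Rule 5 (final a-epenthesis): the form ends in the consonant /z/, so [a] is inserted word-finally. /xerreofeixagufiuz/ → xerreofeixagufiuza.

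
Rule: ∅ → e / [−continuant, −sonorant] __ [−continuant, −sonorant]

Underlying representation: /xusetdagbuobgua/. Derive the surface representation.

xusetedagebuobegua

/t/ and /d/ form a stop–stop cluster, so [e] is inserted between them.
/g/ and /b/ form a stop–stop cluster, so [e] is inserted between them.
/b/ and /g/ form a stop–stop cluster, so [e] is inserted between them.
Surface form: [xusetedagebuobegua].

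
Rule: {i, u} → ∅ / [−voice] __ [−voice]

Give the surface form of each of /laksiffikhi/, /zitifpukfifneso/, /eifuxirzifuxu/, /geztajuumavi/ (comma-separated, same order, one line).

/laksiffikhi/: /i/ is a high vowel flanked by voiceless consonants /s/ and /f/, so it deletes. /i/ is a high vowel flanked by voiceless consonants /f/ and /k/, so it deletes. → [laksffkhi].
/zitifpukfifneso/: /i/ is a high vowel flanked by voiceless consonants /t/ and /f/, so it deletes. /u/ is a high vowel flanked by voiceless consonants /p/ and /k/, so it deletes. /i/ is a high vowel flanked by voiceless consonants /f/ and /f/, so it deletes. → [zitfpkffneso].
/eifuxirzifuxu/: /u/ is a high vowel flanked by voiceless consonants /f/ and /x/, so it deletes. /u/ is a high vowel flanked by voiceless consonants /f/ and /x/, so it deletes. → [eifxirzifxu].
/geztajuumavi/: the rule's environment is not met; surfaces unchanged as [geztajuumavi].

laksffkhi, zitfpkffneso, eifxirzifxu, geztajuumavi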